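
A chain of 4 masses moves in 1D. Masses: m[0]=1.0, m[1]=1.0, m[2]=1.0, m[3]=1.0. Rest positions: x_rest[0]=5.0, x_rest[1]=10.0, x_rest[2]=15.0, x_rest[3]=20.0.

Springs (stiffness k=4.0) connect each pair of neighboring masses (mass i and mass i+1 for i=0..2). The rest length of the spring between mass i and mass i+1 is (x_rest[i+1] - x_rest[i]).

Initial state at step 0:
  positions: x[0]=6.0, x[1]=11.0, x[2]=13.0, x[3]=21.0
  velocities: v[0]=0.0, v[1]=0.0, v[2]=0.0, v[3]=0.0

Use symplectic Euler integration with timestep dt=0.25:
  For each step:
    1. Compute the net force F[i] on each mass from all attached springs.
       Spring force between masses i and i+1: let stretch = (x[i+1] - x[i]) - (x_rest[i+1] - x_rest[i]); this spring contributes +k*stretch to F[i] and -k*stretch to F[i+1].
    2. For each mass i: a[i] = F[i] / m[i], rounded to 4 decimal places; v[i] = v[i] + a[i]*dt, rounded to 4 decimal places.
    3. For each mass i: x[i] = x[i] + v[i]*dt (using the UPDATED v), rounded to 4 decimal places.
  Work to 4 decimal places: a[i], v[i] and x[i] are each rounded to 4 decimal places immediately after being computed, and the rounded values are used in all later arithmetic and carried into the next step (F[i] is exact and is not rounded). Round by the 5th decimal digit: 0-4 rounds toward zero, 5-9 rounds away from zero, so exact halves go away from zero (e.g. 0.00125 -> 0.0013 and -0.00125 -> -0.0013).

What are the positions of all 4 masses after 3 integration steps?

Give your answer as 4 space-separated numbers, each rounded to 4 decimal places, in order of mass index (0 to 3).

Answer: 5.2969 9.5469 17.2656 18.8906

Derivation:
Step 0: x=[6.0000 11.0000 13.0000 21.0000] v=[0.0000 0.0000 0.0000 0.0000]
Step 1: x=[6.0000 10.2500 14.5000 20.2500] v=[0.0000 -3.0000 6.0000 -3.0000]
Step 2: x=[5.8125 9.5000 16.3750 19.3125] v=[-0.7500 -3.0000 7.5000 -3.7500]
Step 3: x=[5.2969 9.5469 17.2656 18.8906] v=[-2.0625 0.1875 3.5625 -1.6875]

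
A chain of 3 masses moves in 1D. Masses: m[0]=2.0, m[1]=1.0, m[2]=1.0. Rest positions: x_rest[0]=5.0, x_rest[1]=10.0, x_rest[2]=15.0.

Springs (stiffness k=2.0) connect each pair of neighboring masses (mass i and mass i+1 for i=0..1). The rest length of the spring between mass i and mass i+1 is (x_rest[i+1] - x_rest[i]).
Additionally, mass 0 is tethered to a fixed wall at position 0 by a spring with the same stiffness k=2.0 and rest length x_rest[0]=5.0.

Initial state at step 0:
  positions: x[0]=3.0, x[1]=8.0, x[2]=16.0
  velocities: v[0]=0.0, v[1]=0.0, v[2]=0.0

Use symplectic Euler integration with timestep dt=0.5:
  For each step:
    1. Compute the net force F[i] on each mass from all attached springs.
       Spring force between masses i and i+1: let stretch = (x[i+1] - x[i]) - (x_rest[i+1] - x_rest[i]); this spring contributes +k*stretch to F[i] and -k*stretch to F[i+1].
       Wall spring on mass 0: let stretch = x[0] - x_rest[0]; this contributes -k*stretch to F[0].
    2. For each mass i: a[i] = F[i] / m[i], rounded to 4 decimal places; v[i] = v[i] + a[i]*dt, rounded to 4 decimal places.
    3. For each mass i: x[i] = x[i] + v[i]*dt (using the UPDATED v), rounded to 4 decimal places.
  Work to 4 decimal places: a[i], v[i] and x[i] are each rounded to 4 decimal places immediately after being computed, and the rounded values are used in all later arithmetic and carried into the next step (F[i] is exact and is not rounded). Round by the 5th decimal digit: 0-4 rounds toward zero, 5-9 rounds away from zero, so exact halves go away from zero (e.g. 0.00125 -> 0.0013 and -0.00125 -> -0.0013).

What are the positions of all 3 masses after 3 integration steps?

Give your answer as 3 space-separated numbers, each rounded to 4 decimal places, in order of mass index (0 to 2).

Step 0: x=[3.0000 8.0000 16.0000] v=[0.0000 0.0000 0.0000]
Step 1: x=[3.5000 9.5000 14.5000] v=[1.0000 3.0000 -3.0000]
Step 2: x=[4.6250 10.5000 13.0000] v=[2.2500 2.0000 -3.0000]
Step 3: x=[6.0625 9.8125 12.7500] v=[2.8750 -1.3750 -0.5000]

Answer: 6.0625 9.8125 12.7500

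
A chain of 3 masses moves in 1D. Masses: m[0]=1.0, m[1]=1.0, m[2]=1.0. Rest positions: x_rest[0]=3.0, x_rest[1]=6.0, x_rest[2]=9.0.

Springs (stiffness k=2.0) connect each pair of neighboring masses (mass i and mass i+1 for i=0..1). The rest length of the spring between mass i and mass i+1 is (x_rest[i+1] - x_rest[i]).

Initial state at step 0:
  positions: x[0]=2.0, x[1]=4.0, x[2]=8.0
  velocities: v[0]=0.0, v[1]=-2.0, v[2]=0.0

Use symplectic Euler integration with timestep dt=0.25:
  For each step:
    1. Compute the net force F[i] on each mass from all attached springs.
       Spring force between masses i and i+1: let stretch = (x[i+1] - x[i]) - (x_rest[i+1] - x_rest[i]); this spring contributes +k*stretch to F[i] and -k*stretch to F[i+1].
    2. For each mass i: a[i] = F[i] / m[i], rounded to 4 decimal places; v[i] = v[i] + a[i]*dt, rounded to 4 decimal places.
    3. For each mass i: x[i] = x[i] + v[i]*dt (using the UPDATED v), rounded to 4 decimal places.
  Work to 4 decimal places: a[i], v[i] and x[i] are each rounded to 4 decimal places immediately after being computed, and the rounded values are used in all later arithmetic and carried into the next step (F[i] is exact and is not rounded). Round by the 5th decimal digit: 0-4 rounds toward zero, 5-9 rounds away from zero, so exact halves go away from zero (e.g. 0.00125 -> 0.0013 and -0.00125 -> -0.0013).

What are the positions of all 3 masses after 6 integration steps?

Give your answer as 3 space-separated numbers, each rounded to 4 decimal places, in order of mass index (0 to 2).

Answer: 0.2904 4.4194 6.2904

Derivation:
Step 0: x=[2.0000 4.0000 8.0000] v=[0.0000 -2.0000 0.0000]
Step 1: x=[1.8750 3.7500 7.8750] v=[-0.5000 -1.0000 -0.5000]
Step 2: x=[1.6094 3.7813 7.6094] v=[-1.0625 0.1250 -1.0625]
Step 3: x=[1.2403 4.0196 7.2403] v=[-1.4766 0.9531 -1.4766]
Step 4: x=[0.8436 4.3131 6.8436] v=[-1.5870 1.1738 -1.5870]
Step 5: x=[0.5055 4.4892 6.5055] v=[-1.3523 0.7043 -1.3523]
Step 6: x=[0.2904 4.4194 6.2904] v=[-0.8605 -0.2794 -0.8605]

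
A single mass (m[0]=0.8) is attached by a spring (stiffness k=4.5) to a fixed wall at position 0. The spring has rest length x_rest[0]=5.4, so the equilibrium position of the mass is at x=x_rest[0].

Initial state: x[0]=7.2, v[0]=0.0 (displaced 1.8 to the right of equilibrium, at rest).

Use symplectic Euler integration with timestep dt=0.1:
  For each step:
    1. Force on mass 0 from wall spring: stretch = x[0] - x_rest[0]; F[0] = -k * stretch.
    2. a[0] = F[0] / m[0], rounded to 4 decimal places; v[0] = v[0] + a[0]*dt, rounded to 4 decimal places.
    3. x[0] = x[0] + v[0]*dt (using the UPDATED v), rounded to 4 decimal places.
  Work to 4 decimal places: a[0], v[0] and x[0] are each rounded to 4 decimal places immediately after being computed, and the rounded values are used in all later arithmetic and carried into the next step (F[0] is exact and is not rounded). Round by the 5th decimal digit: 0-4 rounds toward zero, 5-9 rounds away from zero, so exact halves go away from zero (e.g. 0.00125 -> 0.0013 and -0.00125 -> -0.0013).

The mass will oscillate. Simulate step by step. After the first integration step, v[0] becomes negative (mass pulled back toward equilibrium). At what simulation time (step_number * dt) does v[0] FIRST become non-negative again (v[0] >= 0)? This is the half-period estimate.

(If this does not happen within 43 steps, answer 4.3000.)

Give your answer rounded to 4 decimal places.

Step 0: x=[7.2000] v=[0.0000]
Step 1: x=[7.0988] v=[-1.0125]
Step 2: x=[6.9020] v=[-1.9681]
Step 3: x=[6.6207] v=[-2.8130]
Step 4: x=[6.2707] v=[-3.4996]
Step 5: x=[5.8718] v=[-3.9894]
Step 6: x=[5.4463] v=[-4.2548]
Step 7: x=[5.0182] v=[-4.2808]
Step 8: x=[4.6116] v=[-4.0660]
Step 9: x=[4.2494] v=[-3.6225]
Step 10: x=[3.9519] v=[-2.9753]
Step 11: x=[3.7358] v=[-2.1607]
Step 12: x=[3.6133] v=[-1.2246]
Step 13: x=[3.5913] v=[-0.2196]
Step 14: x=[3.6711] v=[0.7978]
First v>=0 after going negative at step 14, time=1.4000

Answer: 1.4000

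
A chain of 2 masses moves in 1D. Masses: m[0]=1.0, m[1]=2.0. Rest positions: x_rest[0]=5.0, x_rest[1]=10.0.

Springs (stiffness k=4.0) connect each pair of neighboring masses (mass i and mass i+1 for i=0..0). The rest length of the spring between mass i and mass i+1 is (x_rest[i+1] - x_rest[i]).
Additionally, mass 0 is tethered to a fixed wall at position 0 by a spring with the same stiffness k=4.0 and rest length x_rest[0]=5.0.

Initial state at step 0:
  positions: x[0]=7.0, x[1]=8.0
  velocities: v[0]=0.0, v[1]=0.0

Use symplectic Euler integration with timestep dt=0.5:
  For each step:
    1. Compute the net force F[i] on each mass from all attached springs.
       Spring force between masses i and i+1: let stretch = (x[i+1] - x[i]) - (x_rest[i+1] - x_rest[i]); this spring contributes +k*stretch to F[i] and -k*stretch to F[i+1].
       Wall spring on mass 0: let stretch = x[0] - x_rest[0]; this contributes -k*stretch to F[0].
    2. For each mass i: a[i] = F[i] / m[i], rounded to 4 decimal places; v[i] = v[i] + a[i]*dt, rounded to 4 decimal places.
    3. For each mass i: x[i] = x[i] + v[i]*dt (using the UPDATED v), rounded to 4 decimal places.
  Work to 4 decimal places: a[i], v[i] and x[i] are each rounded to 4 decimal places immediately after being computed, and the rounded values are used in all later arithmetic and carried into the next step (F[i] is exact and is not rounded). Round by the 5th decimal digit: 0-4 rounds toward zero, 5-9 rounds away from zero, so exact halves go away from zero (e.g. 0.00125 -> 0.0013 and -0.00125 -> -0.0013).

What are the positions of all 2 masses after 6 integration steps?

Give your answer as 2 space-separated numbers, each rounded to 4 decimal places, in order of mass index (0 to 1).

Step 0: x=[7.0000 8.0000] v=[0.0000 0.0000]
Step 1: x=[1.0000 10.0000] v=[-12.0000 4.0000]
Step 2: x=[3.0000 10.0000] v=[4.0000 0.0000]
Step 3: x=[9.0000 9.0000] v=[12.0000 -2.0000]
Step 4: x=[6.0000 10.5000] v=[-6.0000 3.0000]
Step 5: x=[1.5000 12.2500] v=[-9.0000 3.5000]
Step 6: x=[6.2500 11.1250] v=[9.5000 -2.2500]

Answer: 6.2500 11.1250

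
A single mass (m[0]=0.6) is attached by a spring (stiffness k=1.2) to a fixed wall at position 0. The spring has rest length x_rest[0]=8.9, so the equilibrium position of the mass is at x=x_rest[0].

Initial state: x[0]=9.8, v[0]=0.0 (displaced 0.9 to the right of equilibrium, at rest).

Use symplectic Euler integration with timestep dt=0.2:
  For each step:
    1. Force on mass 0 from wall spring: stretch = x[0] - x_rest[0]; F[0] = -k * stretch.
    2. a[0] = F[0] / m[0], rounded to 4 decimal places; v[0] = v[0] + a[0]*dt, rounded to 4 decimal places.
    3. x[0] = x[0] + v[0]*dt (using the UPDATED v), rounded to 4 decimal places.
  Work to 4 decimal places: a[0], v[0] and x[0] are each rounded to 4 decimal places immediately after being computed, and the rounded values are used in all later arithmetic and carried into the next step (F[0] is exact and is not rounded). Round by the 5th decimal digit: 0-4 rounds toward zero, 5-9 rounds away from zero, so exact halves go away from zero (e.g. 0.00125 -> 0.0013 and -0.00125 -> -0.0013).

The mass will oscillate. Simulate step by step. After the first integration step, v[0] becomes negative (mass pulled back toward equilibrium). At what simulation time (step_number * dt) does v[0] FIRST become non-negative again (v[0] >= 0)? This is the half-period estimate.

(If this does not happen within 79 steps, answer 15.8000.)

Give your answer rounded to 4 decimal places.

Answer: 2.4000

Derivation:
Step 0: x=[9.8000] v=[0.0000]
Step 1: x=[9.7280] v=[-0.3600]
Step 2: x=[9.5898] v=[-0.6912]
Step 3: x=[9.3964] v=[-0.9671]
Step 4: x=[9.1633] v=[-1.1657]
Step 5: x=[8.9091] v=[-1.2710]
Step 6: x=[8.6542] v=[-1.2746]
Step 7: x=[8.4189] v=[-1.1763]
Step 8: x=[8.2221] v=[-0.9839]
Step 9: x=[8.0796] v=[-0.7127]
Step 10: x=[8.0027] v=[-0.3845]
Step 11: x=[7.9976] v=[-0.0256]
Step 12: x=[8.0647] v=[0.3354]
First v>=0 after going negative at step 12, time=2.4000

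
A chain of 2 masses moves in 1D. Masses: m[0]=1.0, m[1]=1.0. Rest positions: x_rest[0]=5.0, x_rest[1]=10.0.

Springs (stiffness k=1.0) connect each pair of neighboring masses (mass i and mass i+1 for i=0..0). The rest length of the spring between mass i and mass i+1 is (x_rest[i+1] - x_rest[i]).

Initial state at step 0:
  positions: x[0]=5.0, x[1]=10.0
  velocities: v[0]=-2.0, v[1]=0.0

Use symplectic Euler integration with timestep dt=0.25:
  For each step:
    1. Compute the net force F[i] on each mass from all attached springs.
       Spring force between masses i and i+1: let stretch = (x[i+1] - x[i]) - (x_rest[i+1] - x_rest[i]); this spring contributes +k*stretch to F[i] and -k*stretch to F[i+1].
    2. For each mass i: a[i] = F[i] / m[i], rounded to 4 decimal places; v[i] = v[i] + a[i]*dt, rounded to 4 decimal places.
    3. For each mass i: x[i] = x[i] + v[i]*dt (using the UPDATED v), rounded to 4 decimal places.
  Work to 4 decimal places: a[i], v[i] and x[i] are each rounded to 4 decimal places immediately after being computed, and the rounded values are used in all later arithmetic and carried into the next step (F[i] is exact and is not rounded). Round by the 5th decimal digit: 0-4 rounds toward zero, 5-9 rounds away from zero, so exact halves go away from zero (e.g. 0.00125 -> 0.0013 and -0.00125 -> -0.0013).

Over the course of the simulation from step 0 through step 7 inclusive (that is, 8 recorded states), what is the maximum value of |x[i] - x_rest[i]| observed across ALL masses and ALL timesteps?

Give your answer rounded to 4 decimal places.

Answer: 2.1868

Derivation:
Step 0: x=[5.0000 10.0000] v=[-2.0000 0.0000]
Step 1: x=[4.5000 10.0000] v=[-2.0000 0.0000]
Step 2: x=[4.0313 9.9688] v=[-1.8750 -0.1250]
Step 3: x=[3.6212 9.8790] v=[-1.6406 -0.3594]
Step 4: x=[3.2897 9.7105] v=[-1.3262 -0.6739]
Step 5: x=[3.0470 9.4532] v=[-0.9710 -1.0291]
Step 6: x=[2.8921 9.1080] v=[-0.6195 -1.3807]
Step 7: x=[2.8132 8.6868] v=[-0.3155 -1.6847]
Max displacement = 2.1868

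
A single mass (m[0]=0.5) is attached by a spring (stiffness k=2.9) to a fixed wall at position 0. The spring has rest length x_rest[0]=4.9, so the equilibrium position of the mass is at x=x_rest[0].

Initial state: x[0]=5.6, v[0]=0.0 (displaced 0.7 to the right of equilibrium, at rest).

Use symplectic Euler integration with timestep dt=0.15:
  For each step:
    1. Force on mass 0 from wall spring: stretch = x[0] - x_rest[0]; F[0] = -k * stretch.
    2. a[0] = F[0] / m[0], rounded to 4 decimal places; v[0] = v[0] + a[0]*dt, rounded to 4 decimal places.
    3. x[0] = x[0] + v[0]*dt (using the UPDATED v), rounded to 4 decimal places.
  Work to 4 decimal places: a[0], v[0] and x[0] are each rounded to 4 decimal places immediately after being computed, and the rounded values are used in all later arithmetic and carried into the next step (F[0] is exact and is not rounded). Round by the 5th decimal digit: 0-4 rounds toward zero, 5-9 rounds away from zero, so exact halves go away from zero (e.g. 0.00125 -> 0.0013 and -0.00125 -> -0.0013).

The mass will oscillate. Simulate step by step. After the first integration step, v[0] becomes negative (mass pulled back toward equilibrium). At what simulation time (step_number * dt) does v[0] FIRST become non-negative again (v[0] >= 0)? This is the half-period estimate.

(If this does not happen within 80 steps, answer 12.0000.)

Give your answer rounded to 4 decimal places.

Answer: 1.3500

Derivation:
Step 0: x=[5.6000] v=[0.0000]
Step 1: x=[5.5087] v=[-0.6090]
Step 2: x=[5.3379] v=[-1.1386]
Step 3: x=[5.1100] v=[-1.5196]
Step 4: x=[4.8547] v=[-1.7023]
Step 5: x=[4.6053] v=[-1.6629]
Step 6: x=[4.3943] v=[-1.4065]
Step 7: x=[4.2493] v=[-0.9665]
Step 8: x=[4.1892] v=[-0.4004]
Step 9: x=[4.2219] v=[0.2180]
First v>=0 after going negative at step 9, time=1.3500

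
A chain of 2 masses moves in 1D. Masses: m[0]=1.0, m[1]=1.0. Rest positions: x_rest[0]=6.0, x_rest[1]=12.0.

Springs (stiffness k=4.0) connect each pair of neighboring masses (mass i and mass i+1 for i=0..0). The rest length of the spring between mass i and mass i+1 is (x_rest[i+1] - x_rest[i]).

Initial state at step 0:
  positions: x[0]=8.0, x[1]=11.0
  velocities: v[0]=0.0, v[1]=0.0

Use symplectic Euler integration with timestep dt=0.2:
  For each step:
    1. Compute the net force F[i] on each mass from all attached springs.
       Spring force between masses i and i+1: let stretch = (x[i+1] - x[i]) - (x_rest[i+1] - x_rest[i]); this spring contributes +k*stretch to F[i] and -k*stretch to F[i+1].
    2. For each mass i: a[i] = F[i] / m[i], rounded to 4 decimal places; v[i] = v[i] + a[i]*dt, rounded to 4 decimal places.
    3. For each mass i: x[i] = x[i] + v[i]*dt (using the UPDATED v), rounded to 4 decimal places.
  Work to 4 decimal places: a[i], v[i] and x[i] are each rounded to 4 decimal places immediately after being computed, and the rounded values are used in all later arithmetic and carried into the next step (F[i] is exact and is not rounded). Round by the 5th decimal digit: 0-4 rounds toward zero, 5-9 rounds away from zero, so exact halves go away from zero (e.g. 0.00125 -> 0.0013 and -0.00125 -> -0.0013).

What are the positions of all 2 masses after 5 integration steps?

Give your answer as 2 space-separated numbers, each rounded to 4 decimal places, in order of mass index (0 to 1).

Step 0: x=[8.0000 11.0000] v=[0.0000 0.0000]
Step 1: x=[7.5200 11.4800] v=[-2.4000 2.4000]
Step 2: x=[6.7136 12.2864] v=[-4.0320 4.0320]
Step 3: x=[5.8388 13.1612] v=[-4.3738 4.3738]
Step 4: x=[5.1756 13.8244] v=[-3.3159 3.3159]
Step 5: x=[4.9362 14.0638] v=[-1.1969 1.1969]

Answer: 4.9362 14.0638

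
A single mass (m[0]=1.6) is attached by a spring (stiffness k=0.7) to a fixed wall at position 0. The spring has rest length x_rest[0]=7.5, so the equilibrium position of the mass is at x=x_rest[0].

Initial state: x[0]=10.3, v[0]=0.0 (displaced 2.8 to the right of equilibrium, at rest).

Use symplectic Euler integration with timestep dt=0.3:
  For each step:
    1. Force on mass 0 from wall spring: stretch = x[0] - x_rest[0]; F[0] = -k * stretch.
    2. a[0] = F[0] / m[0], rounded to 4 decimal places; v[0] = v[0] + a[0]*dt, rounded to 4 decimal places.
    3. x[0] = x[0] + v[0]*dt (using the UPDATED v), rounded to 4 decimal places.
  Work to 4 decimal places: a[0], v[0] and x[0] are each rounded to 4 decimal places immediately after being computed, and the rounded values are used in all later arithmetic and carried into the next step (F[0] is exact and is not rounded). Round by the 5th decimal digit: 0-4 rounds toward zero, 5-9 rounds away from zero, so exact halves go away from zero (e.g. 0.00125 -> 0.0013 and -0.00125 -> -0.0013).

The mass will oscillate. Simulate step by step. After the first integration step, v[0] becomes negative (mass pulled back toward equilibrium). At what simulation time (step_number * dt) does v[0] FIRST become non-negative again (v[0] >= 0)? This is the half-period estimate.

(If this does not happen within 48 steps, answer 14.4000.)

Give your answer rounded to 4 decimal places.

Step 0: x=[10.3000] v=[0.0000]
Step 1: x=[10.1898] v=[-0.3675]
Step 2: x=[9.9737] v=[-0.7205]
Step 3: x=[9.6601] v=[-1.0452]
Step 4: x=[9.2615] v=[-1.3287]
Step 5: x=[8.7935] v=[-1.5599]
Step 6: x=[8.2746] v=[-1.7297]
Step 7: x=[7.7252] v=[-1.8314]
Step 8: x=[7.1669] v=[-1.8610]
Step 9: x=[6.6217] v=[-1.8173]
Step 10: x=[6.1111] v=[-1.7020]
Step 11: x=[5.6552] v=[-1.5197]
Step 12: x=[5.2719] v=[-1.2776]
Step 13: x=[4.9763] v=[-0.9852]
Step 14: x=[4.7801] v=[-0.6540]
Step 15: x=[4.6910] v=[-0.2970]
Step 16: x=[4.7125] v=[0.0717]
First v>=0 after going negative at step 16, time=4.8000

Answer: 4.8000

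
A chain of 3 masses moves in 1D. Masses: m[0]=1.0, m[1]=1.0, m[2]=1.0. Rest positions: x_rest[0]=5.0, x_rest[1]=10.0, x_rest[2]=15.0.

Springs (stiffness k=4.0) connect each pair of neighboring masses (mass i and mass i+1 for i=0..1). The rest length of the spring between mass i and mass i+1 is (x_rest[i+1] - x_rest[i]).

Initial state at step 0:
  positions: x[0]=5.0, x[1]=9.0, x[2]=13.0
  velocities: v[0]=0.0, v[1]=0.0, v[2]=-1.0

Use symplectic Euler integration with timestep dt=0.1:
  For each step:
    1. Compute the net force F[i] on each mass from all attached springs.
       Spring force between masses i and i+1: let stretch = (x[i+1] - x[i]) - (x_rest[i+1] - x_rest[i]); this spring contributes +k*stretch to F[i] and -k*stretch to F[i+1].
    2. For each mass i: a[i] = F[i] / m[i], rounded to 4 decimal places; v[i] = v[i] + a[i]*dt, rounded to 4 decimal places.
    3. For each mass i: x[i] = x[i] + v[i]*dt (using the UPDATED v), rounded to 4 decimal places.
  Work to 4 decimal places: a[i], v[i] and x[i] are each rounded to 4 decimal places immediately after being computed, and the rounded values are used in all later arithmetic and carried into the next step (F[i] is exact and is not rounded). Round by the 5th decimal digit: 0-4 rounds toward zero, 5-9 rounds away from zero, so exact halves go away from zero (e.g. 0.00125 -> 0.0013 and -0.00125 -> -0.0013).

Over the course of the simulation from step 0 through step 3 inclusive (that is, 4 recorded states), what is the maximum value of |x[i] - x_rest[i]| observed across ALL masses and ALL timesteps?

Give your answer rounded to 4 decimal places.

Answer: 2.0776

Derivation:
Step 0: x=[5.0000 9.0000 13.0000] v=[0.0000 0.0000 -1.0000]
Step 1: x=[4.9600 9.0000 12.9400] v=[-0.4000 0.0000 -0.6000]
Step 2: x=[4.8816 8.9960 12.9224] v=[-0.7840 -0.0400 -0.1760]
Step 3: x=[4.7678 8.9845 12.9477] v=[-1.1382 -0.1152 0.2534]
Max displacement = 2.0776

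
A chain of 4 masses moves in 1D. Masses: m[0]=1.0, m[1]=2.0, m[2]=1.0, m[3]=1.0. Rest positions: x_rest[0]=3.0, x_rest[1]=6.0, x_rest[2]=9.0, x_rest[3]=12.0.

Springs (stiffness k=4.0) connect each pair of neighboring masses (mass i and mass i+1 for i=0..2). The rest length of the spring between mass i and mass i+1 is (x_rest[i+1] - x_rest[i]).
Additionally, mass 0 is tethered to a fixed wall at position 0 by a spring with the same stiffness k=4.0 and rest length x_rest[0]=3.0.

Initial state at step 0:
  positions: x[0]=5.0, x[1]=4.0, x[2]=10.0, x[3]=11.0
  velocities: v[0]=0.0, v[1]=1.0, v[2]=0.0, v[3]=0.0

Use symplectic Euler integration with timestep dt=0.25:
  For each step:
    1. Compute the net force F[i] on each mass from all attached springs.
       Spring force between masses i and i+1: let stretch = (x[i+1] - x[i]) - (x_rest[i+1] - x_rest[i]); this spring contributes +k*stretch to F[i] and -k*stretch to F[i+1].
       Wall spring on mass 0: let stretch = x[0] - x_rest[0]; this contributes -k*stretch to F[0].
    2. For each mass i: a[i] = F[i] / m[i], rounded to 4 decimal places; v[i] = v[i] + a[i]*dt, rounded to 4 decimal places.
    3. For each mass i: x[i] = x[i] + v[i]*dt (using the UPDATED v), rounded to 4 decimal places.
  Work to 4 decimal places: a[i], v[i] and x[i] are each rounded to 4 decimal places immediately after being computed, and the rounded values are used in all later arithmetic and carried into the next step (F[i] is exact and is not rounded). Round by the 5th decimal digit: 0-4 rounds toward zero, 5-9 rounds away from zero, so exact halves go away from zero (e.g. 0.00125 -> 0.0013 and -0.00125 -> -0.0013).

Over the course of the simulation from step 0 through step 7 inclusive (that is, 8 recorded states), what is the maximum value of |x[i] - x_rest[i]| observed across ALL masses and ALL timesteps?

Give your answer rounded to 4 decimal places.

Answer: 2.9218

Derivation:
Step 0: x=[5.0000 4.0000 10.0000 11.0000] v=[0.0000 1.0000 0.0000 0.0000]
Step 1: x=[3.5000 5.1250 8.7500 11.5000] v=[-6.0000 4.5000 -5.0000 2.0000]
Step 2: x=[1.5313 6.5000 7.2813 12.0625] v=[-7.8750 5.5000 -5.8750 2.2500]
Step 3: x=[0.4219 7.3516 6.8125 12.1797] v=[-4.4376 3.4063 -1.8751 0.4688]
Step 4: x=[0.9395 7.2696 7.8203 11.7051] v=[2.0702 -0.3281 4.0312 -1.8984]
Step 5: x=[2.8047 6.4652 9.6616 11.0093] v=[7.4608 -3.2178 7.3653 -2.7832]
Step 6: x=[4.8839 5.6027 11.0408 10.7266] v=[8.3166 -3.4499 5.5166 -1.1309]
Step 7: x=[5.9218 5.3301 10.9819 11.2724] v=[4.1515 -1.0903 -0.2357 2.1833]
Max displacement = 2.9218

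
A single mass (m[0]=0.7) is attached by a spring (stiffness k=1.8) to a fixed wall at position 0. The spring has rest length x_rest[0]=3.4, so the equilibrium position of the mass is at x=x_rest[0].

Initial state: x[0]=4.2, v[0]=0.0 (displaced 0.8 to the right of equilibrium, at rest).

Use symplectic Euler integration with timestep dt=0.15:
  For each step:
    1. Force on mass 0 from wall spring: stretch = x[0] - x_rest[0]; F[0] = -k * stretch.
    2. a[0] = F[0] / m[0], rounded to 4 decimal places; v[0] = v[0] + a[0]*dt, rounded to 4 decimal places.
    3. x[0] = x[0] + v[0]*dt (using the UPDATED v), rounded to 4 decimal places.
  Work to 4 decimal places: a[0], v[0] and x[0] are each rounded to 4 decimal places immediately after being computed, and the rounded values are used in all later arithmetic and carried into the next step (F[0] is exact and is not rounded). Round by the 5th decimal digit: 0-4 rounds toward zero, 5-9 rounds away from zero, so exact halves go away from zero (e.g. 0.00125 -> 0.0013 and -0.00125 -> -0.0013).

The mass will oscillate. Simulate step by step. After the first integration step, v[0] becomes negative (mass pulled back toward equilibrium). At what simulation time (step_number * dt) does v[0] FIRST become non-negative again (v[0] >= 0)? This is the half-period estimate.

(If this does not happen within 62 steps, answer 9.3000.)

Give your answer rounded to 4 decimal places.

Answer: 2.1000

Derivation:
Step 0: x=[4.2000] v=[0.0000]
Step 1: x=[4.1537] v=[-0.3086]
Step 2: x=[4.0638] v=[-0.5993]
Step 3: x=[3.9355] v=[-0.8553]
Step 4: x=[3.7762] v=[-1.0619]
Step 5: x=[3.5952] v=[-1.2070]
Step 6: x=[3.4029] v=[-1.2823]
Step 7: x=[3.2104] v=[-1.2834]
Step 8: x=[3.0289] v=[-1.2103]
Step 9: x=[2.8688] v=[-1.0672]
Step 10: x=[2.7395] v=[-0.8623]
Step 11: x=[2.6484] v=[-0.6075]
Step 12: x=[2.6008] v=[-0.3176]
Step 13: x=[2.5994] v=[-0.0093]
Step 14: x=[2.6443] v=[0.2995]
First v>=0 after going negative at step 14, time=2.1000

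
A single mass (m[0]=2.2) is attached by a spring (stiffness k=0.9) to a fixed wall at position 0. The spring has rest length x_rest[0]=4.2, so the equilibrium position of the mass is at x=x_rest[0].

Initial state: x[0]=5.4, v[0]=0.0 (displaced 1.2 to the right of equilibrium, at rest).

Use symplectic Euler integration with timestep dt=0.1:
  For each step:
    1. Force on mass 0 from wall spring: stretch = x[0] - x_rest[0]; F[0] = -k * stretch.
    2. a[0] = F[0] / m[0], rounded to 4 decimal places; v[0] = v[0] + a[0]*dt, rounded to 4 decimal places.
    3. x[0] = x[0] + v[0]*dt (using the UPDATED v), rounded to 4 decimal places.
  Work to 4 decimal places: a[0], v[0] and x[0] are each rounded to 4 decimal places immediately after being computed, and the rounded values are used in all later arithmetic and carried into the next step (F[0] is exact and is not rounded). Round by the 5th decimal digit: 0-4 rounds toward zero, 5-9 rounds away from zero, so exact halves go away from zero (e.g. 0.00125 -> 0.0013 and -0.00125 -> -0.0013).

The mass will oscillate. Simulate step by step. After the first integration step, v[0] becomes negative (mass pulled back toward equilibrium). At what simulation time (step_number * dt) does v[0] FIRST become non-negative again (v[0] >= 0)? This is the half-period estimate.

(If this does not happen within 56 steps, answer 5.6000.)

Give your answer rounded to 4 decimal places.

Answer: 5.0000

Derivation:
Step 0: x=[5.4000] v=[0.0000]
Step 1: x=[5.3951] v=[-0.0491]
Step 2: x=[5.3853] v=[-0.0980]
Step 3: x=[5.3707] v=[-0.1465]
Step 4: x=[5.3513] v=[-0.1944]
Step 5: x=[5.3272] v=[-0.2415]
Step 6: x=[5.2984] v=[-0.2876]
Step 7: x=[5.2652] v=[-0.3325]
Step 8: x=[5.2276] v=[-0.3761]
Step 9: x=[5.1858] v=[-0.4181]
Step 10: x=[5.1400] v=[-0.4584]
Step 11: x=[5.0903] v=[-0.4969]
Step 12: x=[5.0370] v=[-0.5333]
Step 13: x=[4.9803] v=[-0.5675]
Step 14: x=[4.9204] v=[-0.5994]
Step 15: x=[4.8575] v=[-0.6289]
Step 16: x=[4.7919] v=[-0.6558]
Step 17: x=[4.7239] v=[-0.6800]
Step 18: x=[4.6538] v=[-0.7014]
Step 19: x=[4.5818] v=[-0.7200]
Step 20: x=[4.5082] v=[-0.7356]
Step 21: x=[4.4334] v=[-0.7482]
Step 22: x=[4.3576] v=[-0.7578]
Step 23: x=[4.2812] v=[-0.7643]
Step 24: x=[4.2044] v=[-0.7676]
Step 25: x=[4.1276] v=[-0.7678]
Step 26: x=[4.0511] v=[-0.7648]
Step 27: x=[3.9752] v=[-0.7587]
Step 28: x=[3.9003] v=[-0.7495]
Step 29: x=[3.8266] v=[-0.7372]
Step 30: x=[3.7544] v=[-0.7219]
Step 31: x=[3.6840] v=[-0.7037]
Step 32: x=[3.6157] v=[-0.6826]
Step 33: x=[3.5498] v=[-0.6587]
Step 34: x=[3.4866] v=[-0.6321]
Step 35: x=[3.4263] v=[-0.6029]
Step 36: x=[3.3692] v=[-0.5713]
Step 37: x=[3.3155] v=[-0.5373]
Step 38: x=[3.2654] v=[-0.5011]
Step 39: x=[3.2191] v=[-0.4629]
Step 40: x=[3.1768] v=[-0.4228]
Step 41: x=[3.1387] v=[-0.3809]
Step 42: x=[3.1050] v=[-0.3375]
Step 43: x=[3.0757] v=[-0.2927]
Step 44: x=[3.0510] v=[-0.2467]
Step 45: x=[3.0310] v=[-0.1997]
Step 46: x=[3.0158] v=[-0.1519]
Step 47: x=[3.0055] v=[-0.1035]
Step 48: x=[3.0000] v=[-0.0546]
Step 49: x=[2.9995] v=[-0.0055]
Step 50: x=[3.0039] v=[0.0436]
First v>=0 after going negative at step 50, time=5.0000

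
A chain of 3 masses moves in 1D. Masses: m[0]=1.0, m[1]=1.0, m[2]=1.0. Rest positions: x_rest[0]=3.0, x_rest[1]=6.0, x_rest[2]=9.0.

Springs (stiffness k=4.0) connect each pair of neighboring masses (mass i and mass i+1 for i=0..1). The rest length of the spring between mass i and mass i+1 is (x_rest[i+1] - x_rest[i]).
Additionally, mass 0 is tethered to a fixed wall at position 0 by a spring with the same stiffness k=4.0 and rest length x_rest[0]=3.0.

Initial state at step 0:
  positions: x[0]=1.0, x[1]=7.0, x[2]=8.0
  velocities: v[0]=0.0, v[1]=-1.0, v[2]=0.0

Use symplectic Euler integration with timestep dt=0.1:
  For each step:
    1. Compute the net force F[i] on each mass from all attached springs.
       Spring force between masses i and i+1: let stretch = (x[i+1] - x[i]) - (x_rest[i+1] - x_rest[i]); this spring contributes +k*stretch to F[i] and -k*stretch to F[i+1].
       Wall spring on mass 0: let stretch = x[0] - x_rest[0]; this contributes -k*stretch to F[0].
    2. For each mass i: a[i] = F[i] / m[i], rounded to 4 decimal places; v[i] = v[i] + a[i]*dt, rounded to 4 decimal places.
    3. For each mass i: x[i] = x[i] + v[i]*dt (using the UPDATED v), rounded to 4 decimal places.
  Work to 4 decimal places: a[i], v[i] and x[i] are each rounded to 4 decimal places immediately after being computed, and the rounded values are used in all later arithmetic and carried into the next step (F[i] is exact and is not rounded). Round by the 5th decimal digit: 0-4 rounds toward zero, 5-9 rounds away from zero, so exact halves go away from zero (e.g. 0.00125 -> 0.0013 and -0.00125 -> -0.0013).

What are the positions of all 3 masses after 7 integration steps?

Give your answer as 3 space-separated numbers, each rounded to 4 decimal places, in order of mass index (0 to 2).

Step 0: x=[1.0000 7.0000 8.0000] v=[0.0000 -1.0000 0.0000]
Step 1: x=[1.2000 6.7000 8.0800] v=[2.0000 -3.0000 0.8000]
Step 2: x=[1.5720 6.2352 8.2248] v=[3.7200 -4.6480 1.4480]
Step 3: x=[2.0677 5.6635 8.4100] v=[4.9565 -5.7174 1.8522]
Step 4: x=[2.6245 5.0578 8.6054] v=[5.5677 -6.0571 1.9536]
Step 5: x=[3.1736 4.4967 8.7789] v=[5.4912 -5.6114 1.7346]
Step 6: x=[3.6487 4.0539 8.9011] v=[4.7510 -4.4278 1.2217]
Step 7: x=[3.9941 3.7888 8.9494] v=[3.4536 -2.6510 0.4828]

Answer: 3.9941 3.7888 8.9494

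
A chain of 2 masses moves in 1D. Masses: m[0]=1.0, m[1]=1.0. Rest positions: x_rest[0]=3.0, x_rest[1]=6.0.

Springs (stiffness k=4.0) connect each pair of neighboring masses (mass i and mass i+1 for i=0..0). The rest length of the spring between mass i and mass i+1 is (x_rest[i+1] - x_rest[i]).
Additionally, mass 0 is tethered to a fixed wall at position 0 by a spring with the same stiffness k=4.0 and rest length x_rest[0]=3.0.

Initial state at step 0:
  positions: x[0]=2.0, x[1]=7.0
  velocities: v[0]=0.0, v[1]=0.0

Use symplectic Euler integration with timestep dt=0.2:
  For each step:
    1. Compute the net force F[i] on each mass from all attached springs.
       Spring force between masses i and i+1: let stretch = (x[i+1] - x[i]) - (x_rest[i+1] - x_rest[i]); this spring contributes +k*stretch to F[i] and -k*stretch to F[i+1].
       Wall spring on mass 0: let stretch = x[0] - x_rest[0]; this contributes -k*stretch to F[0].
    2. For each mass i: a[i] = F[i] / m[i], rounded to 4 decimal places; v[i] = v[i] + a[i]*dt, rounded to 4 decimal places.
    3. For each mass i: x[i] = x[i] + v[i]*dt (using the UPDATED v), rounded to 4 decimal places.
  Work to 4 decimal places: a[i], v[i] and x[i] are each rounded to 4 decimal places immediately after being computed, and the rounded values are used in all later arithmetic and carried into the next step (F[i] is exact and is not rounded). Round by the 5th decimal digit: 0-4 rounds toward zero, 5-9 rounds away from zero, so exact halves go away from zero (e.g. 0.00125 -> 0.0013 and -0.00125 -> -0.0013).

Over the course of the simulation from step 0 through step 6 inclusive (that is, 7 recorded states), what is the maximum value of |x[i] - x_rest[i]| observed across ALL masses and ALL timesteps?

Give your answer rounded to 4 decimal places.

Answer: 1.2941

Derivation:
Step 0: x=[2.0000 7.0000] v=[0.0000 0.0000]
Step 1: x=[2.4800 6.6800] v=[2.4000 -1.6000]
Step 2: x=[3.2352 6.1680] v=[3.7760 -2.5600]
Step 3: x=[3.9420 5.6668] v=[3.5341 -2.5062]
Step 4: x=[4.2941 5.3696] v=[1.7603 -1.4860]
Step 5: x=[4.1312 5.3803] v=[-0.8146 0.0536]
Step 6: x=[3.5071 5.6712] v=[-3.1203 1.4543]
Max displacement = 1.2941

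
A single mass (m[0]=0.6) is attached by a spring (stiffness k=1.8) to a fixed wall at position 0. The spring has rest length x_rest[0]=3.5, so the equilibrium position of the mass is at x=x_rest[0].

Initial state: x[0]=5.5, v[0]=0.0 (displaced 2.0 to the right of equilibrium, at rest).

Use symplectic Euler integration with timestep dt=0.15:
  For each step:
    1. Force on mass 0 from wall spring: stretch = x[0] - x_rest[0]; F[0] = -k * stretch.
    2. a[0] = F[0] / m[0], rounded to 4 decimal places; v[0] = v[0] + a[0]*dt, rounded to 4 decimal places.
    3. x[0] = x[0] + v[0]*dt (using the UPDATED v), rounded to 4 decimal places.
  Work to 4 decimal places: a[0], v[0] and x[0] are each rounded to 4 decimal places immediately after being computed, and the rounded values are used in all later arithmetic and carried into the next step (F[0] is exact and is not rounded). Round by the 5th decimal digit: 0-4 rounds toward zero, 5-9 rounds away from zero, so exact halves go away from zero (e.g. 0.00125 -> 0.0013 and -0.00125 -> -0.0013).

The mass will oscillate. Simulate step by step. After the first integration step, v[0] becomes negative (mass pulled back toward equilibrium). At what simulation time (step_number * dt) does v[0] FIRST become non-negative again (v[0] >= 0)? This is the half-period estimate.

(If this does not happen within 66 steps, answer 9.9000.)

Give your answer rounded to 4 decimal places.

Step 0: x=[5.5000] v=[0.0000]
Step 1: x=[5.3650] v=[-0.9000]
Step 2: x=[5.1041] v=[-1.7393]
Step 3: x=[4.7349] v=[-2.4611]
Step 4: x=[4.2824] v=[-3.0168]
Step 5: x=[3.7771] v=[-3.3689]
Step 6: x=[3.2531] v=[-3.4936]
Step 7: x=[2.7457] v=[-3.3825]
Step 8: x=[2.2892] v=[-3.0431]
Step 9: x=[1.9145] v=[-2.4982]
Step 10: x=[1.6468] v=[-1.7847]
Step 11: x=[1.5042] v=[-0.9508]
Step 12: x=[1.4963] v=[-0.0527]
Step 13: x=[1.6237] v=[0.8490]
First v>=0 after going negative at step 13, time=1.9500

Answer: 1.9500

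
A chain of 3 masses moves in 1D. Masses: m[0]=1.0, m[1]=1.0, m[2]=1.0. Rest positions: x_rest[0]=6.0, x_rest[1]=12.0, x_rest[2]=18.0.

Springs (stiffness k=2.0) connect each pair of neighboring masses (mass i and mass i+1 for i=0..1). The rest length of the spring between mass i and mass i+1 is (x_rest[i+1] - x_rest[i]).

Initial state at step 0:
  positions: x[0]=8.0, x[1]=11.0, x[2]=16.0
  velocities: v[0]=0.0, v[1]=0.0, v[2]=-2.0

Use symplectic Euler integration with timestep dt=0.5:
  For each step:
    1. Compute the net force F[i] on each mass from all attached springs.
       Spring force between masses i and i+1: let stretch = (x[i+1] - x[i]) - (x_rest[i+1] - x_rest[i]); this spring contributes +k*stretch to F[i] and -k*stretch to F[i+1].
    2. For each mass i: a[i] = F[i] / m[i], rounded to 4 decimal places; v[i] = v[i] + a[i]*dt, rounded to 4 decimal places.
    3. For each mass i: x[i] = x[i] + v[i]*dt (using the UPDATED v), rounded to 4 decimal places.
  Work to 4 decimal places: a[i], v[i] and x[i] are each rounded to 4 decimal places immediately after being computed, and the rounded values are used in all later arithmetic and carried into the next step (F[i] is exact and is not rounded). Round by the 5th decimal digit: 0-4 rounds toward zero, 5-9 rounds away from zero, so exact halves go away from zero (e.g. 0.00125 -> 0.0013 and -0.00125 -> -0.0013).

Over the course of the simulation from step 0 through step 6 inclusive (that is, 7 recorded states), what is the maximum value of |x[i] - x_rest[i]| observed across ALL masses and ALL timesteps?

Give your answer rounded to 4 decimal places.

Answer: 3.5937

Derivation:
Step 0: x=[8.0000 11.0000 16.0000] v=[0.0000 0.0000 -2.0000]
Step 1: x=[6.5000 12.0000 15.5000] v=[-3.0000 2.0000 -1.0000]
Step 2: x=[4.7500 12.0000 16.2500] v=[-3.5000 0.0000 1.5000]
Step 3: x=[3.6250 10.5000 17.8750] v=[-2.2500 -3.0000 3.2500]
Step 4: x=[2.9375 9.2500 18.8125] v=[-1.3750 -2.5000 1.8750]
Step 5: x=[2.4063 9.6250 17.9688] v=[-1.0625 0.7500 -1.6875]
Step 6: x=[2.4844 10.5626 15.9532] v=[0.1562 1.8751 -4.0313]
Max displacement = 3.5937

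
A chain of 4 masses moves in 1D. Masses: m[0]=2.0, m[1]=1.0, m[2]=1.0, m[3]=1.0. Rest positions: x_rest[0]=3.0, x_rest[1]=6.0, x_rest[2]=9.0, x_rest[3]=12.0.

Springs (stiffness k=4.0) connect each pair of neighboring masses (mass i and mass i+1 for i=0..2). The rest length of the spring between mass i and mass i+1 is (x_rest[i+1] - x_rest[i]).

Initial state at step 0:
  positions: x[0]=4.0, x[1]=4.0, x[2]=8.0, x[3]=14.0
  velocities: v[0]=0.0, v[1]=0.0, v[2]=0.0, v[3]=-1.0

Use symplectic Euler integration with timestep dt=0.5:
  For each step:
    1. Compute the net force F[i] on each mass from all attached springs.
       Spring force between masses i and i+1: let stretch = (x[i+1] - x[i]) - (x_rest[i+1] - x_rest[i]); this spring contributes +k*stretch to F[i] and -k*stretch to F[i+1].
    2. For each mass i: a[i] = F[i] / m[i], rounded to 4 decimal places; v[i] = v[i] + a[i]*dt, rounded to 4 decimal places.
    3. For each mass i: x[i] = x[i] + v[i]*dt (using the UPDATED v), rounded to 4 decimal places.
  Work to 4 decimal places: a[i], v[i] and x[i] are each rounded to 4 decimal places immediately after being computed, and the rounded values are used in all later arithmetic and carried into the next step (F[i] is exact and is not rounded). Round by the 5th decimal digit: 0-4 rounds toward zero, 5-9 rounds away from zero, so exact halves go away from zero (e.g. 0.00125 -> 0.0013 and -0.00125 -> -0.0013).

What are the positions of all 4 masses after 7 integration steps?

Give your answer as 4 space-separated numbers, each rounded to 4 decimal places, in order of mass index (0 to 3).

Step 0: x=[4.0000 4.0000 8.0000 14.0000] v=[0.0000 0.0000 0.0000 -1.0000]
Step 1: x=[2.5000 8.0000 10.0000 10.5000] v=[-3.0000 8.0000 4.0000 -7.0000]
Step 2: x=[2.2500 8.5000 10.5000 9.5000] v=[-0.5000 1.0000 1.0000 -2.0000]
Step 3: x=[3.6250 4.7500 8.0000 12.5000] v=[2.7500 -7.5000 -5.0000 6.0000]
Step 4: x=[4.0625 3.1250 6.7500 14.0000] v=[0.8750 -3.2500 -2.5000 3.0000]
Step 5: x=[2.5313 6.0625 9.1250 11.2500] v=[-3.0625 5.8750 4.7500 -5.5000]
Step 6: x=[1.2657 8.5313 10.5625 9.3750] v=[-2.5313 4.9376 2.8750 -3.7500]
Step 7: x=[2.1329 5.7657 8.7813 11.6875] v=[1.7343 -5.5312 -3.5624 4.6250]

Answer: 2.1329 5.7657 8.7813 11.6875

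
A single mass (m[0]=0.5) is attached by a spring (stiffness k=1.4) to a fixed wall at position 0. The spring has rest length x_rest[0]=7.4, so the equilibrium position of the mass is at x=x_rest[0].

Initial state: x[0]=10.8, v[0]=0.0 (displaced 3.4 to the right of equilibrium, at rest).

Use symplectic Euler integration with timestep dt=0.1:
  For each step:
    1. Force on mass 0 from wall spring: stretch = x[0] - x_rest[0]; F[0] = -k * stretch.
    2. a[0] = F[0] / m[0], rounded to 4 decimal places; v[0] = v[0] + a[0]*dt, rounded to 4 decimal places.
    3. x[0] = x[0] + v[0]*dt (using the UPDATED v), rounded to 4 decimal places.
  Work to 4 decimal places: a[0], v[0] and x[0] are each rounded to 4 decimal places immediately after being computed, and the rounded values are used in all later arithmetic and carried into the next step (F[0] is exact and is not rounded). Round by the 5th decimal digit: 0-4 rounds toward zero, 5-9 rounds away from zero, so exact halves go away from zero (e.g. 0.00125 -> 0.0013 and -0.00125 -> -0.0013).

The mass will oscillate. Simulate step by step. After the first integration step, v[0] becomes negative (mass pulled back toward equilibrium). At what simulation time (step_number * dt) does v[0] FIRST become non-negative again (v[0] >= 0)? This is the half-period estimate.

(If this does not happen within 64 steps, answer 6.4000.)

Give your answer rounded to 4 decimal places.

Step 0: x=[10.8000] v=[0.0000]
Step 1: x=[10.7048] v=[-0.9520]
Step 2: x=[10.5171] v=[-1.8773]
Step 3: x=[10.2421] v=[-2.7501]
Step 4: x=[9.8875] v=[-3.5459]
Step 5: x=[9.4633] v=[-4.2424]
Step 6: x=[8.9813] v=[-4.8201]
Step 7: x=[8.4550] v=[-5.2629]
Step 8: x=[7.8992] v=[-5.5583]
Step 9: x=[7.3294] v=[-5.6981]
Step 10: x=[6.7616] v=[-5.6783]
Step 11: x=[6.2116] v=[-5.4996]
Step 12: x=[5.6949] v=[-5.1669]
Step 13: x=[5.2260] v=[-4.6895]
Step 14: x=[4.8179] v=[-4.0808]
Step 15: x=[4.4821] v=[-3.3578]
Step 16: x=[4.2280] v=[-2.5408]
Step 17: x=[4.0627] v=[-1.6526]
Step 18: x=[3.9909] v=[-0.7182]
Step 19: x=[4.0145] v=[0.2364]
First v>=0 after going negative at step 19, time=1.9000

Answer: 1.9000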